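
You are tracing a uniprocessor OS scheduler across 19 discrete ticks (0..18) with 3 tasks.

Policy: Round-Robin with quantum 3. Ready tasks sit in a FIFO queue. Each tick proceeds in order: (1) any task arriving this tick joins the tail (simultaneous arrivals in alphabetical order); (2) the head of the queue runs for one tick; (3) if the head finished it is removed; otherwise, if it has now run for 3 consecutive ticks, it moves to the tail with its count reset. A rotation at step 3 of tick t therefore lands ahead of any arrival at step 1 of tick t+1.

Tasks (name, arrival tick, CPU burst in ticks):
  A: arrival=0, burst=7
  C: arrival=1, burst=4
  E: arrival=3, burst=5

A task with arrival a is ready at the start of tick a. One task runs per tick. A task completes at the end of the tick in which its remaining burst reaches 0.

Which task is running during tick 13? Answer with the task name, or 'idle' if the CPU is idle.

running at tick 13 = A

t=0: queue=[A] q_used=0 → run A
t=1: queue=[A,C] q_used=1 → run A
t=2: queue=[A,C] q_used=2 → run A
t=3: queue=[C,A,E] q_used=0 → run C
t=4: queue=[C,A,E] q_used=1 → run C
t=5: queue=[C,A,E] q_used=2 → run C
t=6: queue=[A,E,C] q_used=0 → run A
t=7: queue=[A,E,C] q_used=1 → run A
t=8: queue=[A,E,C] q_used=2 → run A
t=9: queue=[E,C,A] q_used=0 → run E
t=10: queue=[E,C,A] q_used=1 → run E
t=11: queue=[E,C,A] q_used=2 → run E
t=12: queue=[C,A,E] q_used=0 → run C
t=13: queue=[A,E] q_used=0 → run A
t=14: queue=[E] q_used=0 → run E
t=15: queue=[E] q_used=1 → run E
t=16: (idle)
t=17: (idle)
t=18: (idle)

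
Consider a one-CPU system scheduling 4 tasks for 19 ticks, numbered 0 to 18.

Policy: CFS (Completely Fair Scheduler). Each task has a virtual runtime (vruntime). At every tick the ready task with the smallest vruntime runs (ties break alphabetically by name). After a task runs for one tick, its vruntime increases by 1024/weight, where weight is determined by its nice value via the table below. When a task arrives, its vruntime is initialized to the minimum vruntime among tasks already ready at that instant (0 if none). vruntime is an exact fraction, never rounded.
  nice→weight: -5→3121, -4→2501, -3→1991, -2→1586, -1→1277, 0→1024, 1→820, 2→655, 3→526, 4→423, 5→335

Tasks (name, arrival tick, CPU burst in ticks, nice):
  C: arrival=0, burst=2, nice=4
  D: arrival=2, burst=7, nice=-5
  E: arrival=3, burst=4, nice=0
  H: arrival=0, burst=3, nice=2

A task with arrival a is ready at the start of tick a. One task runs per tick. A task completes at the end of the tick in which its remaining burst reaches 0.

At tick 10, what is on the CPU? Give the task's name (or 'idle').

running at tick 10 = D

t=0: vr[C=0 H=0] → run C
t=1: vr[C=1024/423 H=0] → run H
t=2: vr[C=1024/423 D=1024/655 H=1024/655] → run D
t=3: vr[C=1024/423 D=3866624/2044255 E=1024/655 H=1024/655] → run E
t=4: vr[C=1024/423 D=3866624/2044255 E=1679/655 H=1024/655] → run H
t=5: vr[C=1024/423 D=3866624/2044255 E=1679/655 H=2048/655] → run D
t=6: vr[C=1024/423 D=4537344/2044255 E=1679/655 H=2048/655] → run D
t=7: vr[C=1024/423 D=5208064/2044255 E=1679/655 H=2048/655] → run C
t=8: vr[D=5208064/2044255 E=1679/655 H=2048/655] → run D
t=9: vr[D=5878784/2044255 E=1679/655 H=2048/655] → run E
t=10: vr[D=5878784/2044255 E=2334/655 H=2048/655] → run D
t=11: vr[D=6549504/2044255 E=2334/655 H=2048/655] → run H
t=12: vr[D=6549504/2044255 E=2334/655] → run D
t=13: vr[D=7220224/2044255 E=2334/655] → run D
t=14: vr[E=2334/655] → run E
t=15: vr[E=2989/655] → run E
t=16: (idle)
t=17: (idle)
t=18: (idle)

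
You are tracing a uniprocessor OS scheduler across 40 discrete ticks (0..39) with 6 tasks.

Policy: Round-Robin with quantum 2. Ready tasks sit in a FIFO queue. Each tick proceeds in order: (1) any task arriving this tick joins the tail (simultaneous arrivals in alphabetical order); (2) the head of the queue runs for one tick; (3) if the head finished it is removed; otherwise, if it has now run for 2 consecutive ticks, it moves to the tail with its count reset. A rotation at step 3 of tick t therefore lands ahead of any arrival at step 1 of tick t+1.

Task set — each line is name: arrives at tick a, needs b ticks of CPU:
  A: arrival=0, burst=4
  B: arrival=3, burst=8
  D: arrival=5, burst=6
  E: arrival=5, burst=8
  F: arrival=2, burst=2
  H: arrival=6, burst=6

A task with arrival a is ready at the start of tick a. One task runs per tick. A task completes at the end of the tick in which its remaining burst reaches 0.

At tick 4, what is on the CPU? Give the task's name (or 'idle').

running at tick 4 = F

t=0: queue=[A] q_used=0 → run A
t=1: queue=[A] q_used=1 → run A
t=2: queue=[A,F] q_used=0 → run A
t=3: queue=[A,F,B] q_used=1 → run A
t=4: queue=[F,B] q_used=0 → run F
t=5: queue=[F,B,D,E] q_used=1 → run F
t=6: queue=[B,D,E,H] q_used=0 → run B
t=7: queue=[B,D,E,H] q_used=1 → run B
t=8: queue=[D,E,H,B] q_used=0 → run D
t=9: queue=[D,E,H,B] q_used=1 → run D
t=10: queue=[E,H,B,D] q_used=0 → run E
t=11: queue=[E,H,B,D] q_used=1 → run E
t=12: queue=[H,B,D,E] q_used=0 → run H
t=13: queue=[H,B,D,E] q_used=1 → run H
t=14: queue=[B,D,E,H] q_used=0 → run B
t=15: queue=[B,D,E,H] q_used=1 → run B
t=16: queue=[D,E,H,B] q_used=0 → run D
t=17: queue=[D,E,H,B] q_used=1 → run D
t=18: queue=[E,H,B,D] q_used=0 → run E
t=19: queue=[E,H,B,D] q_used=1 → run E
t=20: queue=[H,B,D,E] q_used=0 → run H
t=21: queue=[H,B,D,E] q_used=1 → run H
t=22: queue=[B,D,E,H] q_used=0 → run B
t=23: queue=[B,D,E,H] q_used=1 → run B
t=24: queue=[D,E,H,B] q_used=0 → run D
t=25: queue=[D,E,H,B] q_used=1 → run D
t=26: queue=[E,H,B] q_used=0 → run E
t=27: queue=[E,H,B] q_used=1 → run E
t=28: queue=[H,B,E] q_used=0 → run H
t=29: queue=[H,B,E] q_used=1 → run H
t=30: queue=[B,E] q_used=0 → run B
t=31: queue=[B,E] q_used=1 → run B
t=32: queue=[E] q_used=0 → run E
t=33: queue=[E] q_used=1 → run E
t=34: (idle)
t=35: (idle)
t=36: (idle)
t=37: (idle)
t=38: (idle)
t=39: (idle)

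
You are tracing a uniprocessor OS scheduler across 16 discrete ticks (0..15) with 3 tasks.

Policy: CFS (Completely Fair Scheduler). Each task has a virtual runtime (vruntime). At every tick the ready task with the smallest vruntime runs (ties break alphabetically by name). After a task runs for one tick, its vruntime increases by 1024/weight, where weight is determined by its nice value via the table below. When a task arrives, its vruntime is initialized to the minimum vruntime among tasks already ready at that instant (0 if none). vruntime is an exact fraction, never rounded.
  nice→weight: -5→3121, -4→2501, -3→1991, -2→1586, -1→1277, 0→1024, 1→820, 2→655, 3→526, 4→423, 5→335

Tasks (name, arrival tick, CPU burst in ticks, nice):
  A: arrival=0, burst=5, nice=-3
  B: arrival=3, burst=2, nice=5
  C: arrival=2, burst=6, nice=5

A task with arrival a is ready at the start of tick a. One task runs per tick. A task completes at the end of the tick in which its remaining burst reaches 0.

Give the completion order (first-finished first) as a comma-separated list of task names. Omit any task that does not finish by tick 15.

t=0: vr[A=0] → run A
t=1: vr[A=1024/1991] → run A
t=2: vr[A=2048/1991 C=2048/1991] → run A
t=3: vr[A=3072/1991 B=2048/1991 C=2048/1991] → run B
t=4: vr[A=3072/1991 B=2724864/666985 C=2048/1991] → run C
t=5: vr[A=3072/1991 B=2724864/666985 C=2724864/666985] → run A
t=6: vr[A=4096/1991 B=2724864/666985 C=2724864/666985] → run A
t=7: vr[B=2724864/666985 C=2724864/666985] → run B
t=8: vr[C=2724864/666985] → run C
t=9: vr[C=4763648/666985] → run C
t=10: vr[C=6802432/666985] → run C
t=11: vr[C=8841216/666985] → run C
t=12: vr[C=2176000/133397] → run C
t=13: (idle)
t=14: (idle)
t=15: (idle)

completion order = A, B, C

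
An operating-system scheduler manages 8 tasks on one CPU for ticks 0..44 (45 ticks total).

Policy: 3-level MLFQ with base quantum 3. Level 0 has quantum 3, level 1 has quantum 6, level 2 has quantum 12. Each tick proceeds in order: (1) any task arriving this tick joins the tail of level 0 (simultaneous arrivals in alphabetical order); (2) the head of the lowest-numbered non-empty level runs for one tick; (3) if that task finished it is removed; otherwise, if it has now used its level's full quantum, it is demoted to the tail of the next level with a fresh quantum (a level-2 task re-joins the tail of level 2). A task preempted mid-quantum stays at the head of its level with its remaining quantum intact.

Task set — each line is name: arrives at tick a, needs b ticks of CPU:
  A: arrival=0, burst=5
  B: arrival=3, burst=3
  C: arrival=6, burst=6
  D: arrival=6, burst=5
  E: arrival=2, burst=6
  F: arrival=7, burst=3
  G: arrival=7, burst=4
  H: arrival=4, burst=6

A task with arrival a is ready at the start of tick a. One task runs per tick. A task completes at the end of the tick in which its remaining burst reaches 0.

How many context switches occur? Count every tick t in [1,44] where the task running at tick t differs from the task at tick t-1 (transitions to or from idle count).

context switches = 14

t=0: L0/L1/L2 = A/-/- → run A
t=1: L0/L1/L2 = A/-/- → run A
t=2: L0/L1/L2 = AE/-/- → run A
t=3: L0/L1/L2 = EB/A/- → run E
t=4: L0/L1/L2 = EBH/A/- → run E
t=5: L0/L1/L2 = EBH/A/- → run E
t=6: L0/L1/L2 = BHCD/AE/- → run B
t=7: L0/L1/L2 = BHCDFG/AE/- → run B
t=8: L0/L1/L2 = BHCDFG/AE/- → run B
t=9: L0/L1/L2 = HCDFG/AE/- → run H
t=10: L0/L1/L2 = HCDFG/AE/- → run H
t=11: L0/L1/L2 = HCDFG/AE/- → run H
t=12: L0/L1/L2 = CDFG/AEH/- → run C
t=13: L0/L1/L2 = CDFG/AEH/- → run C
t=14: L0/L1/L2 = CDFG/AEH/- → run C
t=15: L0/L1/L2 = DFG/AEHC/- → run D
t=16: L0/L1/L2 = DFG/AEHC/- → run D
t=17: L0/L1/L2 = DFG/AEHC/- → run D
t=18: L0/L1/L2 = FG/AEHCD/- → run F
t=19: L0/L1/L2 = FG/AEHCD/- → run F
t=20: L0/L1/L2 = FG/AEHCD/- → run F
t=21: L0/L1/L2 = G/AEHCD/- → run G
t=22: L0/L1/L2 = G/AEHCD/- → run G
t=23: L0/L1/L2 = G/AEHCD/- → run G
t=24: L0/L1/L2 = -/AEHCDG/- → run A
t=25: L0/L1/L2 = -/AEHCDG/- → run A
t=26: L0/L1/L2 = -/EHCDG/- → run E
t=27: L0/L1/L2 = -/EHCDG/- → run E
t=28: L0/L1/L2 = -/EHCDG/- → run E
t=29: L0/L1/L2 = -/HCDG/- → run H
t=30: L0/L1/L2 = -/HCDG/- → run H
t=31: L0/L1/L2 = -/HCDG/- → run H
t=32: L0/L1/L2 = -/CDG/- → run C
t=33: L0/L1/L2 = -/CDG/- → run C
t=34: L0/L1/L2 = -/CDG/- → run C
t=35: L0/L1/L2 = -/DG/- → run D
t=36: L0/L1/L2 = -/DG/- → run D
t=37: L0/L1/L2 = -/G/- → run G
t=38: (idle)
t=39: (idle)
t=40: (idle)
t=41: (idle)
t=42: (idle)
t=43: (idle)
t=44: (idle)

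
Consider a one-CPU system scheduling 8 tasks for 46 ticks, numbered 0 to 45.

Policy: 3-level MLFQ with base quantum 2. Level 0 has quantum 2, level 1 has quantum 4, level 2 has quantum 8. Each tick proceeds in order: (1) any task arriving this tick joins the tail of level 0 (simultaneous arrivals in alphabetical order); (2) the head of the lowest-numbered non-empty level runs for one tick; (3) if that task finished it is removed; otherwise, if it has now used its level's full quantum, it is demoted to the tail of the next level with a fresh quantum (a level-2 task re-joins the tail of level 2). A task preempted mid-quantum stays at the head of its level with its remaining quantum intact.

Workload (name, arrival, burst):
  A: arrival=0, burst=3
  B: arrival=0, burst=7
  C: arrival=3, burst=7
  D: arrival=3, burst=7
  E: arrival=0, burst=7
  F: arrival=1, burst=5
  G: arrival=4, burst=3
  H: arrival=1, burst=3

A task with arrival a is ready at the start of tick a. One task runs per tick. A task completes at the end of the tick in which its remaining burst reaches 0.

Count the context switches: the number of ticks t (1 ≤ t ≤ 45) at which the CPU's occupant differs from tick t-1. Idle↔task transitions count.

context switches = 20

t=0: L0/L1/L2 = ABE/-/- → run A
t=1: L0/L1/L2 = ABEFH/-/- → run A
t=2: L0/L1/L2 = BEFH/A/- → run B
t=3: L0/L1/L2 = BEFHCD/A/- → run B
t=4: L0/L1/L2 = EFHCDG/AB/- → run E
t=5: L0/L1/L2 = EFHCDG/AB/- → run E
t=6: L0/L1/L2 = FHCDG/ABE/- → run F
t=7: L0/L1/L2 = FHCDG/ABE/- → run F
t=8: L0/L1/L2 = HCDG/ABEF/- → run H
t=9: L0/L1/L2 = HCDG/ABEF/- → run H
t=10: L0/L1/L2 = CDG/ABEFH/- → run C
t=11: L0/L1/L2 = CDG/ABEFH/- → run C
t=12: L0/L1/L2 = DG/ABEFHC/- → run D
t=13: L0/L1/L2 = DG/ABEFHC/- → run D
t=14: L0/L1/L2 = G/ABEFHCD/- → run G
t=15: L0/L1/L2 = G/ABEFHCD/- → run G
t=16: L0/L1/L2 = -/ABEFHCDG/- → run A
t=17: L0/L1/L2 = -/BEFHCDG/- → run B
t=18: L0/L1/L2 = -/BEFHCDG/- → run B
t=19: L0/L1/L2 = -/BEFHCDG/- → run B
t=20: L0/L1/L2 = -/BEFHCDG/- → run B
t=21: L0/L1/L2 = -/EFHCDG/B → run E
t=22: L0/L1/L2 = -/EFHCDG/B → run E
t=23: L0/L1/L2 = -/EFHCDG/B → run E
t=24: L0/L1/L2 = -/EFHCDG/B → run E
t=25: L0/L1/L2 = -/FHCDG/BE → run F
t=26: L0/L1/L2 = -/FHCDG/BE → run F
t=27: L0/L1/L2 = -/FHCDG/BE → run F
t=28: L0/L1/L2 = -/HCDG/BE → run H
t=29: L0/L1/L2 = -/CDG/BE → run C
t=30: L0/L1/L2 = -/CDG/BE → run C
t=31: L0/L1/L2 = -/CDG/BE → run C
t=32: L0/L1/L2 = -/CDG/BE → run C
t=33: L0/L1/L2 = -/DG/BEC → run D
t=34: L0/L1/L2 = -/DG/BEC → run D
t=35: L0/L1/L2 = -/DG/BEC → run D
t=36: L0/L1/L2 = -/DG/BEC → run D
t=37: L0/L1/L2 = -/G/BECD → run G
t=38: L0/L1/L2 = -/-/BECD → run B
t=39: L0/L1/L2 = -/-/ECD → run E
t=40: L0/L1/L2 = -/-/CD → run C
t=41: L0/L1/L2 = -/-/D → run D
t=42: (idle)
t=43: (idle)
t=44: (idle)
t=45: (idle)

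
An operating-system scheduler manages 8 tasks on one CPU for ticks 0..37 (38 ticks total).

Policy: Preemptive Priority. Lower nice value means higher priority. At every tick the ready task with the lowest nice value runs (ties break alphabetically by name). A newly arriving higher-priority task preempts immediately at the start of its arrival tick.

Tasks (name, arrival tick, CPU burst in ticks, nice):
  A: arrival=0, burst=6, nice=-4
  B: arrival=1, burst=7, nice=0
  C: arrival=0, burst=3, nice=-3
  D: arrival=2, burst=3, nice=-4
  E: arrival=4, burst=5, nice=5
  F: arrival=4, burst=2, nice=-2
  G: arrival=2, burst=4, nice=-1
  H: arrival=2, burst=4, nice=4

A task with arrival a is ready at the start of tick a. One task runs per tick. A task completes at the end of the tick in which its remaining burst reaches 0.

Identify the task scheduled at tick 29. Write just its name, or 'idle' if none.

t=0: ready={A,C} → run A
t=1: ready={A,B,C} → run A
t=2: ready={A,B,C,D,G,H} → run A
t=3: ready={A,B,C,D,G,H} → run A
t=4: ready={A,B,C,D,E,F,G,H} → run A
t=5: ready={A,B,C,D,E,F,G,H} → run A
t=6: ready={B,C,D,E,F,G,H} → run D
t=7: ready={B,C,D,E,F,G,H} → run D
t=8: ready={B,C,D,E,F,G,H} → run D
t=9: ready={B,C,E,F,G,H} → run C
t=10: ready={B,C,E,F,G,H} → run C
t=11: ready={B,C,E,F,G,H} → run C
t=12: ready={B,E,F,G,H} → run F
t=13: ready={B,E,F,G,H} → run F
t=14: ready={B,E,G,H} → run G
t=15: ready={B,E,G,H} → run G
t=16: ready={B,E,G,H} → run G
t=17: ready={B,E,G,H} → run G
t=18: ready={B,E,H} → run B
t=19: ready={B,E,H} → run B
t=20: ready={B,E,H} → run B
t=21: ready={B,E,H} → run B
t=22: ready={B,E,H} → run B
t=23: ready={B,E,H} → run B
t=24: ready={B,E,H} → run B
t=25: ready={E,H} → run H
t=26: ready={E,H} → run H
t=27: ready={E,H} → run H
t=28: ready={E,H} → run H
t=29: ready={E} → run E
t=30: ready={E} → run E
t=31: ready={E} → run E
t=32: ready={E} → run E
t=33: ready={E} → run E
t=34: (idle)
t=35: (idle)
t=36: (idle)
t=37: (idle)

running at tick 29 = E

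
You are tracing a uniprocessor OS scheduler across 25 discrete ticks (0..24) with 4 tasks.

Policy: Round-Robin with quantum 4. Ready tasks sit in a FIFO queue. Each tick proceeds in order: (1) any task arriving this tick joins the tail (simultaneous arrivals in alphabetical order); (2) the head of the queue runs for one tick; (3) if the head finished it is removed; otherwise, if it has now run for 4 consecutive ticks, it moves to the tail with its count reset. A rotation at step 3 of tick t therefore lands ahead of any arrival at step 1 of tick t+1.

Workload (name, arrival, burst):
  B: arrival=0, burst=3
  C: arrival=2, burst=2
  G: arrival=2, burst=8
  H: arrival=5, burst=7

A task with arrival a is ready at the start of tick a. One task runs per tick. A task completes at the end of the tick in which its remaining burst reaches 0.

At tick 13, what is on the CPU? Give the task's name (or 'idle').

running at tick 13 = G

t=0: queue=[B] q_used=0 → run B
t=1: queue=[B] q_used=1 → run B
t=2: queue=[B,C,G] q_used=2 → run B
t=3: queue=[C,G] q_used=0 → run C
t=4: queue=[C,G] q_used=1 → run C
t=5: queue=[G,H] q_used=0 → run G
t=6: queue=[G,H] q_used=1 → run G
t=7: queue=[G,H] q_used=2 → run G
t=8: queue=[G,H] q_used=3 → run G
t=9: queue=[H,G] q_used=0 → run H
t=10: queue=[H,G] q_used=1 → run H
t=11: queue=[H,G] q_used=2 → run H
t=12: queue=[H,G] q_used=3 → run H
t=13: queue=[G,H] q_used=0 → run G
t=14: queue=[G,H] q_used=1 → run G
t=15: queue=[G,H] q_used=2 → run G
t=16: queue=[G,H] q_used=3 → run G
t=17: queue=[H] q_used=0 → run H
t=18: queue=[H] q_used=1 → run H
t=19: queue=[H] q_used=2 → run H
t=20: (idle)
t=21: (idle)
t=22: (idle)
t=23: (idle)
t=24: (idle)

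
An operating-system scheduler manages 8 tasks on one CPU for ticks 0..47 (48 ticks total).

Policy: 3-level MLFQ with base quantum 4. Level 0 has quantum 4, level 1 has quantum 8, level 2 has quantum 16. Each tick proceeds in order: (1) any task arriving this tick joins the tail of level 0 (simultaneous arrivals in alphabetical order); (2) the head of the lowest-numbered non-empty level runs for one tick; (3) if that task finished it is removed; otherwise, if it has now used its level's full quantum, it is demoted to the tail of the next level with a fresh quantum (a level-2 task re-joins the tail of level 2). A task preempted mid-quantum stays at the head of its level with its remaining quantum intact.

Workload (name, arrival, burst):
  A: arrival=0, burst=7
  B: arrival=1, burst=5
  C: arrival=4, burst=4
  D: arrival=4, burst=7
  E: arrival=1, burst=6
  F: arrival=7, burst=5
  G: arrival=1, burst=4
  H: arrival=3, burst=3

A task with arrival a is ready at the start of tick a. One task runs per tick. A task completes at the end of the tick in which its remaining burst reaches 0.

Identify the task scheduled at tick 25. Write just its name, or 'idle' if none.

t=0: L0/L1/L2 = A/-/- → run A
t=1: L0/L1/L2 = ABEG/-/- → run A
t=2: L0/L1/L2 = ABEG/-/- → run A
t=3: L0/L1/L2 = ABEGH/-/- → run A
t=4: L0/L1/L2 = BEGHCD/A/- → run B
t=5: L0/L1/L2 = BEGHCD/A/- → run B
t=6: L0/L1/L2 = BEGHCD/A/- → run B
t=7: L0/L1/L2 = BEGHCDF/A/- → run B
t=8: L0/L1/L2 = EGHCDF/AB/- → run E
t=9: L0/L1/L2 = EGHCDF/AB/- → run E
t=10: L0/L1/L2 = EGHCDF/AB/- → run E
t=11: L0/L1/L2 = EGHCDF/AB/- → run E
t=12: L0/L1/L2 = GHCDF/ABE/- → run G
t=13: L0/L1/L2 = GHCDF/ABE/- → run G
t=14: L0/L1/L2 = GHCDF/ABE/- → run G
t=15: L0/L1/L2 = GHCDF/ABE/- → run G
t=16: L0/L1/L2 = HCDF/ABE/- → run H
t=17: L0/L1/L2 = HCDF/ABE/- → run H
t=18: L0/L1/L2 = HCDF/ABE/- → run H
t=19: L0/L1/L2 = CDF/ABE/- → run C
t=20: L0/L1/L2 = CDF/ABE/- → run C
t=21: L0/L1/L2 = CDF/ABE/- → run C
t=22: L0/L1/L2 = CDF/ABE/- → run C
t=23: L0/L1/L2 = DF/ABE/- → run D
t=24: L0/L1/L2 = DF/ABE/- → run D
t=25: L0/L1/L2 = DF/ABE/- → run D
t=26: L0/L1/L2 = DF/ABE/- → run D
t=27: L0/L1/L2 = F/ABED/- → run F
t=28: L0/L1/L2 = F/ABED/- → run F
t=29: L0/L1/L2 = F/ABED/- → run F
t=30: L0/L1/L2 = F/ABED/- → run F
t=31: L0/L1/L2 = -/ABEDF/- → run A
t=32: L0/L1/L2 = -/ABEDF/- → run A
t=33: L0/L1/L2 = -/ABEDF/- → run A
t=34: L0/L1/L2 = -/BEDF/- → run B
t=35: L0/L1/L2 = -/EDF/- → run E
t=36: L0/L1/L2 = -/EDF/- → run E
t=37: L0/L1/L2 = -/DF/- → run D
t=38: L0/L1/L2 = -/DF/- → run D
t=39: L0/L1/L2 = -/DF/- → run D
t=40: L0/L1/L2 = -/F/- → run F
t=41: (idle)
t=42: (idle)
t=43: (idle)
t=44: (idle)
t=45: (idle)
t=46: (idle)
t=47: (idle)

running at tick 25 = D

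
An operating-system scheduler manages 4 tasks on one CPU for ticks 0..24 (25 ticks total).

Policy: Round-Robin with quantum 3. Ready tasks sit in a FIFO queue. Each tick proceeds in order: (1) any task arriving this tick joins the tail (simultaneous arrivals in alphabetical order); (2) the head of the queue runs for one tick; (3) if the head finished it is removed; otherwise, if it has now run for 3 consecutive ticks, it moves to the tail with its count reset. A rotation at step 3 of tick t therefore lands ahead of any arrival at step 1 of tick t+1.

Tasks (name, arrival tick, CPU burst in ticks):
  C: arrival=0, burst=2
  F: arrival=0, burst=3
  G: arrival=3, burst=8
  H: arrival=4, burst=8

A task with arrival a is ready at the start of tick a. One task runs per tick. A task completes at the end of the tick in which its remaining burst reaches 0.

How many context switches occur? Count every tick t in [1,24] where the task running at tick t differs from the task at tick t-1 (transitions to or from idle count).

context switches = 8

t=0: queue=[C,F] q_used=0 → run C
t=1: queue=[C,F] q_used=1 → run C
t=2: queue=[F] q_used=0 → run F
t=3: queue=[F,G] q_used=1 → run F
t=4: queue=[F,G,H] q_used=2 → run F
t=5: queue=[G,H] q_used=0 → run G
t=6: queue=[G,H] q_used=1 → run G
t=7: queue=[G,H] q_used=2 → run G
t=8: queue=[H,G] q_used=0 → run H
t=9: queue=[H,G] q_used=1 → run H
t=10: queue=[H,G] q_used=2 → run H
t=11: queue=[G,H] q_used=0 → run G
t=12: queue=[G,H] q_used=1 → run G
t=13: queue=[G,H] q_used=2 → run G
t=14: queue=[H,G] q_used=0 → run H
t=15: queue=[H,G] q_used=1 → run H
t=16: queue=[H,G] q_used=2 → run H
t=17: queue=[G,H] q_used=0 → run G
t=18: queue=[G,H] q_used=1 → run G
t=19: queue=[H] q_used=0 → run H
t=20: queue=[H] q_used=1 → run H
t=21: (idle)
t=22: (idle)
t=23: (idle)
t=24: (idle)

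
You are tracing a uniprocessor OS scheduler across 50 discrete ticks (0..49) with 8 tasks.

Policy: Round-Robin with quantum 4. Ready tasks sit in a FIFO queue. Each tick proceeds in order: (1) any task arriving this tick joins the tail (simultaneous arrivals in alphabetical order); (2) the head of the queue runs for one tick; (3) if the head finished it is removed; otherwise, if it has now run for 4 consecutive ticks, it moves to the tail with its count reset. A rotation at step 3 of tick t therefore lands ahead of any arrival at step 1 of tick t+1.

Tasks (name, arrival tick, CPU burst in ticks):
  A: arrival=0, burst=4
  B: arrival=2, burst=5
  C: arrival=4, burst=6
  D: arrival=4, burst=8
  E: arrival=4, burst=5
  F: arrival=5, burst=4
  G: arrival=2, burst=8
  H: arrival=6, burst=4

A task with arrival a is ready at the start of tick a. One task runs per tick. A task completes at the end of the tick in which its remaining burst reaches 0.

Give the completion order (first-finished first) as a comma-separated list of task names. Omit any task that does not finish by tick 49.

completion order = A, F, H, B, G, C, D, E

t=0: queue=[A] q_used=0 → run A
t=1: queue=[A] q_used=1 → run A
t=2: queue=[A,B,G] q_used=2 → run A
t=3: queue=[A,B,G] q_used=3 → run A
t=4: queue=[B,G,C,D,E] q_used=0 → run B
t=5: queue=[B,G,C,D,E,F] q_used=1 → run B
t=6: queue=[B,G,C,D,E,F,H] q_used=2 → run B
t=7: queue=[B,G,C,D,E,F,H] q_used=3 → run B
t=8: queue=[G,C,D,E,F,H,B] q_used=0 → run G
t=9: queue=[G,C,D,E,F,H,B] q_used=1 → run G
t=10: queue=[G,C,D,E,F,H,B] q_used=2 → run G
t=11: queue=[G,C,D,E,F,H,B] q_used=3 → run G
t=12: queue=[C,D,E,F,H,B,G] q_used=0 → run C
t=13: queue=[C,D,E,F,H,B,G] q_used=1 → run C
t=14: queue=[C,D,E,F,H,B,G] q_used=2 → run C
t=15: queue=[C,D,E,F,H,B,G] q_used=3 → run C
t=16: queue=[D,E,F,H,B,G,C] q_used=0 → run D
t=17: queue=[D,E,F,H,B,G,C] q_used=1 → run D
t=18: queue=[D,E,F,H,B,G,C] q_used=2 → run D
t=19: queue=[D,E,F,H,B,G,C] q_used=3 → run D
t=20: queue=[E,F,H,B,G,C,D] q_used=0 → run E
t=21: queue=[E,F,H,B,G,C,D] q_used=1 → run E
t=22: queue=[E,F,H,B,G,C,D] q_used=2 → run E
t=23: queue=[E,F,H,B,G,C,D] q_used=3 → run E
t=24: queue=[F,H,B,G,C,D,E] q_used=0 → run F
t=25: queue=[F,H,B,G,C,D,E] q_used=1 → run F
t=26: queue=[F,H,B,G,C,D,E] q_used=2 → run F
t=27: queue=[F,H,B,G,C,D,E] q_used=3 → run F
t=28: queue=[H,B,G,C,D,E] q_used=0 → run H
t=29: queue=[H,B,G,C,D,E] q_used=1 → run H
t=30: queue=[H,B,G,C,D,E] q_used=2 → run H
t=31: queue=[H,B,G,C,D,E] q_used=3 → run H
t=32: queue=[B,G,C,D,E] q_used=0 → run B
t=33: queue=[G,C,D,E] q_used=0 → run G
t=34: queue=[G,C,D,E] q_used=1 → run G
t=35: queue=[G,C,D,E] q_used=2 → run G
t=36: queue=[G,C,D,E] q_used=3 → run G
t=37: queue=[C,D,E] q_used=0 → run C
t=38: queue=[C,D,E] q_used=1 → run C
t=39: queue=[D,E] q_used=0 → run D
t=40: queue=[D,E] q_used=1 → run D
t=41: queue=[D,E] q_used=2 → run D
t=42: queue=[D,E] q_used=3 → run D
t=43: queue=[E] q_used=0 → run E
t=44: (idle)
t=45: (idle)
t=46: (idle)
t=47: (idle)
t=48: (idle)
t=49: (idle)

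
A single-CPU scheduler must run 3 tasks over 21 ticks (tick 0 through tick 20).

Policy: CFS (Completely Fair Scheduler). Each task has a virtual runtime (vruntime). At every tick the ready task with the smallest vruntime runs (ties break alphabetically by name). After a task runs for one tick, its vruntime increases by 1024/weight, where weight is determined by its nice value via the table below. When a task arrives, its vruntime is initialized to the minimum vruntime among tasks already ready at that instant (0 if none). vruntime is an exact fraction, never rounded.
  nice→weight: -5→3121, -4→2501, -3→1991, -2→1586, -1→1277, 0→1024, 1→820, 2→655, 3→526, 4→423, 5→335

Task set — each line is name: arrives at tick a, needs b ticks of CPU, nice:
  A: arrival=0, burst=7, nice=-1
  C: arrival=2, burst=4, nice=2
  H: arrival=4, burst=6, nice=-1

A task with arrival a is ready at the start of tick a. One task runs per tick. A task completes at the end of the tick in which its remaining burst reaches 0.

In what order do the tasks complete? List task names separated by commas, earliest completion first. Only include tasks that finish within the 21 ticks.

completion order = A, C, H

t=0: vr[A=0] → run A
t=1: vr[A=1024/1277] → run A
t=2: vr[A=2048/1277 C=2048/1277] → run A
t=3: vr[A=3072/1277 C=2048/1277] → run C
t=4: vr[A=3072/1277 C=2649088/836435 H=3072/1277] → run A
t=5: vr[A=4096/1277 C=2649088/836435 H=3072/1277] → run H
t=6: vr[A=4096/1277 C=2649088/836435 H=4096/1277] → run C
t=7: vr[A=4096/1277 C=3956736/836435 H=4096/1277] → run A
t=8: vr[A=5120/1277 C=3956736/836435 H=4096/1277] → run H
t=9: vr[A=5120/1277 C=3956736/836435 H=5120/1277] → run A
t=10: vr[A=6144/1277 C=3956736/836435 H=5120/1277] → run H
t=11: vr[A=6144/1277 C=3956736/836435 H=6144/1277] → run C
t=12: vr[A=6144/1277 C=5264384/836435 H=6144/1277] → run A
t=13: vr[C=5264384/836435 H=6144/1277] → run H
t=14: vr[C=5264384/836435 H=7168/1277] → run H
t=15: vr[C=5264384/836435 H=8192/1277] → run C
t=16: vr[H=8192/1277] → run H
t=17: (idle)
t=18: (idle)
t=19: (idle)
t=20: (idle)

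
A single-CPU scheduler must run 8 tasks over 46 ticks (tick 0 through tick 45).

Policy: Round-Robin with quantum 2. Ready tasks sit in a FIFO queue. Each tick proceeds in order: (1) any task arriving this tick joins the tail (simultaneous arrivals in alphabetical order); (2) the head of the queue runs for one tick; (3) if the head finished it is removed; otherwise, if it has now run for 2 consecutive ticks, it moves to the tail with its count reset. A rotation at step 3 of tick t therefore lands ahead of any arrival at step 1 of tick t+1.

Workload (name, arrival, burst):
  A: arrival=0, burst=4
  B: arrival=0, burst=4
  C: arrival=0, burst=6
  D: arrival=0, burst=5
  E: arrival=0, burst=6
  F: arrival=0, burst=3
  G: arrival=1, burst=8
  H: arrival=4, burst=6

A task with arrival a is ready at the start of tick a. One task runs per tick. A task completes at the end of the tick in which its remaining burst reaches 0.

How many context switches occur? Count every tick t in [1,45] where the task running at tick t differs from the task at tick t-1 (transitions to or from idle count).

context switches = 22

t=0: queue=[A,B,C,D,E,F] q_used=0 → run A
t=1: queue=[A,B,C,D,E,F,G] q_used=1 → run A
t=2: queue=[B,C,D,E,F,G,A] q_used=0 → run B
t=3: queue=[B,C,D,E,F,G,A] q_used=1 → run B
t=4: queue=[C,D,E,F,G,A,B,H] q_used=0 → run C
t=5: queue=[C,D,E,F,G,A,B,H] q_used=1 → run C
t=6: queue=[D,E,F,G,A,B,H,C] q_used=0 → run D
t=7: queue=[D,E,F,G,A,B,H,C] q_used=1 → run D
t=8: queue=[E,F,G,A,B,H,C,D] q_used=0 → run E
t=9: queue=[E,F,G,A,B,H,C,D] q_used=1 → run E
t=10: queue=[F,G,A,B,H,C,D,E] q_used=0 → run F
t=11: queue=[F,G,A,B,H,C,D,E] q_used=1 → run F
t=12: queue=[G,A,B,H,C,D,E,F] q_used=0 → run G
t=13: queue=[G,A,B,H,C,D,E,F] q_used=1 → run G
t=14: queue=[A,B,H,C,D,E,F,G] q_used=0 → run A
t=15: queue=[A,B,H,C,D,E,F,G] q_used=1 → run A
t=16: queue=[B,H,C,D,E,F,G] q_used=0 → run B
t=17: queue=[B,H,C,D,E,F,G] q_used=1 → run B
t=18: queue=[H,C,D,E,F,G] q_used=0 → run H
t=19: queue=[H,C,D,E,F,G] q_used=1 → run H
t=20: queue=[C,D,E,F,G,H] q_used=0 → run C
t=21: queue=[C,D,E,F,G,H] q_used=1 → run C
t=22: queue=[D,E,F,G,H,C] q_used=0 → run D
t=23: queue=[D,E,F,G,H,C] q_used=1 → run D
t=24: queue=[E,F,G,H,C,D] q_used=0 → run E
t=25: queue=[E,F,G,H,C,D] q_used=1 → run E
t=26: queue=[F,G,H,C,D,E] q_used=0 → run F
t=27: queue=[G,H,C,D,E] q_used=0 → run G
t=28: queue=[G,H,C,D,E] q_used=1 → run G
t=29: queue=[H,C,D,E,G] q_used=0 → run H
t=30: queue=[H,C,D,E,G] q_used=1 → run H
t=31: queue=[C,D,E,G,H] q_used=0 → run C
t=32: queue=[C,D,E,G,H] q_used=1 → run C
t=33: queue=[D,E,G,H] q_used=0 → run D
t=34: queue=[E,G,H] q_used=0 → run E
t=35: queue=[E,G,H] q_used=1 → run E
t=36: queue=[G,H] q_used=0 → run G
t=37: queue=[G,H] q_used=1 → run G
t=38: queue=[H,G] q_used=0 → run H
t=39: queue=[H,G] q_used=1 → run H
t=40: queue=[G] q_used=0 → run G
t=41: queue=[G] q_used=1 → run G
t=42: (idle)
t=43: (idle)
t=44: (idle)
t=45: (idle)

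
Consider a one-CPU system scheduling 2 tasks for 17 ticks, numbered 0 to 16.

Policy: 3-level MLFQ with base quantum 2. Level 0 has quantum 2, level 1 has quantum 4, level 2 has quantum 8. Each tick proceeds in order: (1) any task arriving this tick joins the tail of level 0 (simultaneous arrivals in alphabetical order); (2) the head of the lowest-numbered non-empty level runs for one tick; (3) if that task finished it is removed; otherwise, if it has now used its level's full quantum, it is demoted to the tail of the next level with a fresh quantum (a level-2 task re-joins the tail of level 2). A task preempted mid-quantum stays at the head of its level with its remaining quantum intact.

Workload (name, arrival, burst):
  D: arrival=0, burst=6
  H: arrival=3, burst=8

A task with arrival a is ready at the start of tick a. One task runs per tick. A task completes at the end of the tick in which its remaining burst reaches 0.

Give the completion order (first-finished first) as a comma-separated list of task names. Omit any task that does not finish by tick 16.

completion order = D, H

t=0: L0/L1/L2 = D/-/- → run D
t=1: L0/L1/L2 = D/-/- → run D
t=2: L0/L1/L2 = -/D/- → run D
t=3: L0/L1/L2 = H/D/- → run H
t=4: L0/L1/L2 = H/D/- → run H
t=5: L0/L1/L2 = -/DH/- → run D
t=6: L0/L1/L2 = -/DH/- → run D
t=7: L0/L1/L2 = -/DH/- → run D
t=8: L0/L1/L2 = -/H/- → run H
t=9: L0/L1/L2 = -/H/- → run H
t=10: L0/L1/L2 = -/H/- → run H
t=11: L0/L1/L2 = -/H/- → run H
t=12: L0/L1/L2 = -/-/H → run H
t=13: L0/L1/L2 = -/-/H → run H
t=14: (idle)
t=15: (idle)
t=16: (idle)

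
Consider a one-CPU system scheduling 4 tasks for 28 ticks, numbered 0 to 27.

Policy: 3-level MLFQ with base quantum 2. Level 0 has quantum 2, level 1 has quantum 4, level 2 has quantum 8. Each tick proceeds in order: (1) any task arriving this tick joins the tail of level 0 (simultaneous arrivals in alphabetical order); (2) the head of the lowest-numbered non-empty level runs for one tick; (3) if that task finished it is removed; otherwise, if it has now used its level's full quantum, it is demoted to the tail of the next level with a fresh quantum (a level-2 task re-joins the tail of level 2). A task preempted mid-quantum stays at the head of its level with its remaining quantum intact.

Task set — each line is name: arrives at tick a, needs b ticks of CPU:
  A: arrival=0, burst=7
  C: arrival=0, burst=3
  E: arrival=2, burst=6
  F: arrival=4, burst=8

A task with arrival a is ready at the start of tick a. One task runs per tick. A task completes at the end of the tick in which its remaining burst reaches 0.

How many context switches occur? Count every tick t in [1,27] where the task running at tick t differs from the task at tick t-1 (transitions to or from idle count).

context switches = 10

t=0: L0/L1/L2 = AC/-/- → run A
t=1: L0/L1/L2 = AC/-/- → run A
t=2: L0/L1/L2 = CE/A/- → run C
t=3: L0/L1/L2 = CE/A/- → run C
t=4: L0/L1/L2 = EF/AC/- → run E
t=5: L0/L1/L2 = EF/AC/- → run E
t=6: L0/L1/L2 = F/ACE/- → run F
t=7: L0/L1/L2 = F/ACE/- → run F
t=8: L0/L1/L2 = -/ACEF/- → run A
t=9: L0/L1/L2 = -/ACEF/- → run A
t=10: L0/L1/L2 = -/ACEF/- → run A
t=11: L0/L1/L2 = -/ACEF/- → run A
t=12: L0/L1/L2 = -/CEF/A → run C
t=13: L0/L1/L2 = -/EF/A → run E
t=14: L0/L1/L2 = -/EF/A → run E
t=15: L0/L1/L2 = -/EF/A → run E
t=16: L0/L1/L2 = -/EF/A → run E
t=17: L0/L1/L2 = -/F/A → run F
t=18: L0/L1/L2 = -/F/A → run F
t=19: L0/L1/L2 = -/F/A → run F
t=20: L0/L1/L2 = -/F/A → run F
t=21: L0/L1/L2 = -/-/AF → run A
t=22: L0/L1/L2 = -/-/F → run F
t=23: L0/L1/L2 = -/-/F → run F
t=24: (idle)
t=25: (idle)
t=26: (idle)
t=27: (idle)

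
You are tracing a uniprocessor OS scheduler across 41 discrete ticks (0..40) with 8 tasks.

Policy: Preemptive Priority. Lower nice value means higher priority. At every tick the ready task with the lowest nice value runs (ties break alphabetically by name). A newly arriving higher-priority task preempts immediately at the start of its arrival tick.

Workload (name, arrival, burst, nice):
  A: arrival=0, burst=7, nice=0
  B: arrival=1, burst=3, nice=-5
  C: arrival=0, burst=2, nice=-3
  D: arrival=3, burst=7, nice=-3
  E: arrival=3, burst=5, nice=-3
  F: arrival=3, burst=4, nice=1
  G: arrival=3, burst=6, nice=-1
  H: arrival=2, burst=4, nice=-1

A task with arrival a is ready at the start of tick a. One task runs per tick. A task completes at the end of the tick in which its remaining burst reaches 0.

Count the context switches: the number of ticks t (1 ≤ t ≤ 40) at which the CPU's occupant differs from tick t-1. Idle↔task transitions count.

context switches = 9

t=0: ready={A,C} → run C
t=1: ready={A,B,C} → run B
t=2: ready={A,B,C,H} → run B
t=3: ready={A,B,C,D,E,F,G,H} → run B
t=4: ready={A,C,D,E,F,G,H} → run C
t=5: ready={A,D,E,F,G,H} → run D
t=6: ready={A,D,E,F,G,H} → run D
t=7: ready={A,D,E,F,G,H} → run D
t=8: ready={A,D,E,F,G,H} → run D
t=9: ready={A,D,E,F,G,H} → run D
t=10: ready={A,D,E,F,G,H} → run D
t=11: ready={A,D,E,F,G,H} → run D
t=12: ready={A,E,F,G,H} → run E
t=13: ready={A,E,F,G,H} → run E
t=14: ready={A,E,F,G,H} → run E
t=15: ready={A,E,F,G,H} → run E
t=16: ready={A,E,F,G,H} → run E
t=17: ready={A,F,G,H} → run G
t=18: ready={A,F,G,H} → run G
t=19: ready={A,F,G,H} → run G
t=20: ready={A,F,G,H} → run G
t=21: ready={A,F,G,H} → run G
t=22: ready={A,F,G,H} → run G
t=23: ready={A,F,H} → run H
t=24: ready={A,F,H} → run H
t=25: ready={A,F,H} → run H
t=26: ready={A,F,H} → run H
t=27: ready={A,F} → run A
t=28: ready={A,F} → run A
t=29: ready={A,F} → run A
t=30: ready={A,F} → run A
t=31: ready={A,F} → run A
t=32: ready={A,F} → run A
t=33: ready={A,F} → run A
t=34: ready={F} → run F
t=35: ready={F} → run F
t=36: ready={F} → run F
t=37: ready={F} → run F
t=38: (idle)
t=39: (idle)
t=40: (idle)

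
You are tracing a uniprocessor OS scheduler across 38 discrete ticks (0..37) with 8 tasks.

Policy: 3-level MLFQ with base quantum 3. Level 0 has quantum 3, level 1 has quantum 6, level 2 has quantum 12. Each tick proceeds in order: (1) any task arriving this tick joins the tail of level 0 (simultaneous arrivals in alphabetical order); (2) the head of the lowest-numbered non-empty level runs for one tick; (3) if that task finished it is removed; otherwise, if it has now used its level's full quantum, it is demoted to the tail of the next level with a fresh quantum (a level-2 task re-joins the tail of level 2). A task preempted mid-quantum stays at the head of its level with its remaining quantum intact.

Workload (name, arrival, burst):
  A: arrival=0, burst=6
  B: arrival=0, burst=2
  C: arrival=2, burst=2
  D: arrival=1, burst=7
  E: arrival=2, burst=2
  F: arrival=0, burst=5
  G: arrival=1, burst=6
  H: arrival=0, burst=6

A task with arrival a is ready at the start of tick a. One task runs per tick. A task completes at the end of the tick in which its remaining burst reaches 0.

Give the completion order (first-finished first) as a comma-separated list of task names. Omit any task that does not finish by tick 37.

completion order = B, C, E, A, F, H, D, G

t=0: L0/L1/L2 = ABFH/-/- → run A
t=1: L0/L1/L2 = ABFHDG/-/- → run A
t=2: L0/L1/L2 = ABFHDGCE/-/- → run A
t=3: L0/L1/L2 = BFHDGCE/A/- → run B
t=4: L0/L1/L2 = BFHDGCE/A/- → run B
t=5: L0/L1/L2 = FHDGCE/A/- → run F
t=6: L0/L1/L2 = FHDGCE/A/- → run F
t=7: L0/L1/L2 = FHDGCE/A/- → run F
t=8: L0/L1/L2 = HDGCE/AF/- → run H
t=9: L0/L1/L2 = HDGCE/AF/- → run H
t=10: L0/L1/L2 = HDGCE/AF/- → run H
t=11: L0/L1/L2 = DGCE/AFH/- → run D
t=12: L0/L1/L2 = DGCE/AFH/- → run D
t=13: L0/L1/L2 = DGCE/AFH/- → run D
t=14: L0/L1/L2 = GCE/AFHD/- → run G
t=15: L0/L1/L2 = GCE/AFHD/- → run G
t=16: L0/L1/L2 = GCE/AFHD/- → run G
t=17: L0/L1/L2 = CE/AFHDG/- → run C
t=18: L0/L1/L2 = CE/AFHDG/- → run C
t=19: L0/L1/L2 = E/AFHDG/- → run E
t=20: L0/L1/L2 = E/AFHDG/- → run E
t=21: L0/L1/L2 = -/AFHDG/- → run A
t=22: L0/L1/L2 = -/AFHDG/- → run A
t=23: L0/L1/L2 = -/AFHDG/- → run A
t=24: L0/L1/L2 = -/FHDG/- → run F
t=25: L0/L1/L2 = -/FHDG/- → run F
t=26: L0/L1/L2 = -/HDG/- → run H
t=27: L0/L1/L2 = -/HDG/- → run H
t=28: L0/L1/L2 = -/HDG/- → run H
t=29: L0/L1/L2 = -/DG/- → run D
t=30: L0/L1/L2 = -/DG/- → run D
t=31: L0/L1/L2 = -/DG/- → run D
t=32: L0/L1/L2 = -/DG/- → run D
t=33: L0/L1/L2 = -/G/- → run G
t=34: L0/L1/L2 = -/G/- → run G
t=35: L0/L1/L2 = -/G/- → run G
t=36: (idle)
t=37: (idle)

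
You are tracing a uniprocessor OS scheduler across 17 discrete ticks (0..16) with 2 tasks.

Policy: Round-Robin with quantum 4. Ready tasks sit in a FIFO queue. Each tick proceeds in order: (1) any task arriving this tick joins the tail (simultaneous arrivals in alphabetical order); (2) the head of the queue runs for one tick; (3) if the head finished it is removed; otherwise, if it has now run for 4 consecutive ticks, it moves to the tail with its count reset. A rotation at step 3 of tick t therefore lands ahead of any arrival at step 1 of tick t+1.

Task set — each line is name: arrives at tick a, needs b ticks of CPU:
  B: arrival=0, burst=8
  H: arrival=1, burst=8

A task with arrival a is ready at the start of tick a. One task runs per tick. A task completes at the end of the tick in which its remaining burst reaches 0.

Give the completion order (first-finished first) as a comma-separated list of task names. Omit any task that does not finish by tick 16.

t=0: queue=[B] q_used=0 → run B
t=1: queue=[B,H] q_used=1 → run B
t=2: queue=[B,H] q_used=2 → run B
t=3: queue=[B,H] q_used=3 → run B
t=4: queue=[H,B] q_used=0 → run H
t=5: queue=[H,B] q_used=1 → run H
t=6: queue=[H,B] q_used=2 → run H
t=7: queue=[H,B] q_used=3 → run H
t=8: queue=[B,H] q_used=0 → run B
t=9: queue=[B,H] q_used=1 → run B
t=10: queue=[B,H] q_used=2 → run B
t=11: queue=[B,H] q_used=3 → run B
t=12: queue=[H] q_used=0 → run H
t=13: queue=[H] q_used=1 → run H
t=14: queue=[H] q_used=2 → run H
t=15: queue=[H] q_used=3 → run H
t=16: (idle)

completion order = B, H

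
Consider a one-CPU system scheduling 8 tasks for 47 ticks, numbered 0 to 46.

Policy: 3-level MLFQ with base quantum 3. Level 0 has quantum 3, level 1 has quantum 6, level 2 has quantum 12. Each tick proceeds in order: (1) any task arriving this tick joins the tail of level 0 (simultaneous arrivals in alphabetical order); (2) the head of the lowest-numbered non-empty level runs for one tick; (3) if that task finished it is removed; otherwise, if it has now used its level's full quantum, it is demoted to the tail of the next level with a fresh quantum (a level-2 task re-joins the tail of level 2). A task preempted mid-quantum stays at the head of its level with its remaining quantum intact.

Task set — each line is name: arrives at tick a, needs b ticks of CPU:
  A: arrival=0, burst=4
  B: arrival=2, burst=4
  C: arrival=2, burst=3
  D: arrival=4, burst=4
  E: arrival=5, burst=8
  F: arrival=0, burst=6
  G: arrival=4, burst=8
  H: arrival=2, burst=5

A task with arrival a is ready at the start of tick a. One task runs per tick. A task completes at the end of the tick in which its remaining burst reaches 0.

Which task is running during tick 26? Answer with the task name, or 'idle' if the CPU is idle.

t=0: L0/L1/L2 = AF/-/- → run A
t=1: L0/L1/L2 = AF/-/- → run A
t=2: L0/L1/L2 = AFBCH/-/- → run A
t=3: L0/L1/L2 = FBCH/A/- → run F
t=4: L0/L1/L2 = FBCHDG/A/- → run F
t=5: L0/L1/L2 = FBCHDGE/A/- → run F
t=6: L0/L1/L2 = BCHDGE/AF/- → run B
t=7: L0/L1/L2 = BCHDGE/AF/- → run B
t=8: L0/L1/L2 = BCHDGE/AF/- → run B
t=9: L0/L1/L2 = CHDGE/AFB/- → run C
t=10: L0/L1/L2 = CHDGE/AFB/- → run C
t=11: L0/L1/L2 = CHDGE/AFB/- → run C
t=12: L0/L1/L2 = HDGE/AFB/- → run H
t=13: L0/L1/L2 = HDGE/AFB/- → run H
t=14: L0/L1/L2 = HDGE/AFB/- → run H
t=15: L0/L1/L2 = DGE/AFBH/- → run D
t=16: L0/L1/L2 = DGE/AFBH/- → run D
t=17: L0/L1/L2 = DGE/AFBH/- → run D
t=18: L0/L1/L2 = GE/AFBHD/- → run G
t=19: L0/L1/L2 = GE/AFBHD/- → run G
t=20: L0/L1/L2 = GE/AFBHD/- → run G
t=21: L0/L1/L2 = E/AFBHDG/- → run E
t=22: L0/L1/L2 = E/AFBHDG/- → run E
t=23: L0/L1/L2 = E/AFBHDG/- → run E
t=24: L0/L1/L2 = -/AFBHDGE/- → run A
t=25: L0/L1/L2 = -/FBHDGE/- → run F
t=26: L0/L1/L2 = -/FBHDGE/- → run F
t=27: L0/L1/L2 = -/FBHDGE/- → run F
t=28: L0/L1/L2 = -/BHDGE/- → run B
t=29: L0/L1/L2 = -/HDGE/- → run H
t=30: L0/L1/L2 = -/HDGE/- → run H
t=31: L0/L1/L2 = -/DGE/- → run D
t=32: L0/L1/L2 = -/GE/- → run G
t=33: L0/L1/L2 = -/GE/- → run G
t=34: L0/L1/L2 = -/GE/- → run G
t=35: L0/L1/L2 = -/GE/- → run G
t=36: L0/L1/L2 = -/GE/- → run G
t=37: L0/L1/L2 = -/E/- → run E
t=38: L0/L1/L2 = -/E/- → run E
t=39: L0/L1/L2 = -/E/- → run E
t=40: L0/L1/L2 = -/E/- → run E
t=41: L0/L1/L2 = -/E/- → run E
t=42: (idle)
t=43: (idle)
t=44: (idle)
t=45: (idle)
t=46: (idle)

running at tick 26 = F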